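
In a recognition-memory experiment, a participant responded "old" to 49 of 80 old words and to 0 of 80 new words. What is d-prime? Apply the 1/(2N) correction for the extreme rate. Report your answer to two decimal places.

The false-alarm rate is 0/80 = 0, so apply the 1/(2N) correction: FA → 1/(2·80) = 0.00625.
z(H) = z(0.61250) = 0.286
z(FA) = z(0.00625) = -2.498
d' = 0.286 − (-2.498) = 2.784

d-prime = 2.78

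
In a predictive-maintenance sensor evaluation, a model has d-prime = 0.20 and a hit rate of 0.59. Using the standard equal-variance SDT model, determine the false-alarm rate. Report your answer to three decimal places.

false-alarm rate = 0.511

z(hit rate) = z(0.59) = 0.2275
z(FA) = z(H) − d' = 0.2275 − 0.20 = 0.0275
false-alarm rate = Φ(0.0275) = 0.5110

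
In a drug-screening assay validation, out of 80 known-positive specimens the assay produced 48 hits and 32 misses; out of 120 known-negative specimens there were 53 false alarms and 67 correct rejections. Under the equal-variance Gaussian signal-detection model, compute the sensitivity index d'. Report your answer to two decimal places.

H = 48/80 = 0.6000
FA = 53/120 = 0.4417
z(0.6000) = 0.2533, z(0.4417) = -0.1467
d' = z(H) − z(FA) = 0.2533 − (-0.1467) = 0.4000

d' = 0.40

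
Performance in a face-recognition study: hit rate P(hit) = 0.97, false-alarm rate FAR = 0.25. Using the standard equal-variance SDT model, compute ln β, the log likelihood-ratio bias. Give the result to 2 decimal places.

ln β = -1.54

Φ⁻¹(H) = Φ⁻¹(0.97) = 1.881
Φ⁻¹(FA) = Φ⁻¹(0.25) = -0.674
ln β = −½·[z(H)² − z(FA)²] = −0.5 × (3.538 − 0.454) = -1.542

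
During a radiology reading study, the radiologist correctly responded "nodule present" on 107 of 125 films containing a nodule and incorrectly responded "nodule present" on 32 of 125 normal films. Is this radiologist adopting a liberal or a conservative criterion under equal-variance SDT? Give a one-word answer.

z(H) = 1.063, z(FA) = -0.656
c = −½·(z(H) + z(FA)) = -0.2035
c < 0 → liberal criterion (biased toward responding “yes”).

liberal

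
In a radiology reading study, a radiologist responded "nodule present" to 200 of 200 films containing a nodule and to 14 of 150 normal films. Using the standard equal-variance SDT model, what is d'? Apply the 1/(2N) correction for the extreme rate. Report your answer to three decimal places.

The hit rate is 200/200 = 1, so apply the 1/(2N) correction: H → 1 − 1/(2·200) = 0.99750.
z(H) = z(0.99750) = 2.8070
z(FA) = z(0.09333) = -1.3205
d' = 2.8070 − (-1.3205) = 4.1275

d' = 4.128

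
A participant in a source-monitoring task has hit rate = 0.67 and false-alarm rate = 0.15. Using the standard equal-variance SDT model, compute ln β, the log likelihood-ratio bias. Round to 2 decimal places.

ln β = 0.44

z(H) = z(0.67) = 0.440
z(FA) = z(0.15) = -1.036
ln β = −½·[z(H)² − z(FA)²] = −0.5 × (0.194 − 1.073) = 0.4395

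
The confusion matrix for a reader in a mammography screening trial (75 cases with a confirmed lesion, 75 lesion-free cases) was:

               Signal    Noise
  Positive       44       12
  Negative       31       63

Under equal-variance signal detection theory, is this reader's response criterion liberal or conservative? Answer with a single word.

z(H) = 0.219, z(FA) = -0.994
c = −½·(z(H) + z(FA)) = 0.3875
c > 0 → conservative criterion (biased toward responding “no”).

conservative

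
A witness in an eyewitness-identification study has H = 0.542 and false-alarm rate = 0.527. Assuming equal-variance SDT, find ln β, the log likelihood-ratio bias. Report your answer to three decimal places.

ln β = -0.003

z(0.542) = 0.1055, z(0.527) = 0.0677
ln β = −½·[z(H)² − z(FA)²] = −0.5 × (0.0111 − 0.0046) = -0.00325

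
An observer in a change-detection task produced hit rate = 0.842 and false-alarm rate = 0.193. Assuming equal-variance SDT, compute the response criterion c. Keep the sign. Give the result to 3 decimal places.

c = -0.068

z(H) = 1.0027
z(FA) = -0.8669
c = −½·[z(H) + z(FA)] = −0.5 × (1.0027 + (-0.8669)) = -0.0679
c < 0: the observer has a liberal response bias.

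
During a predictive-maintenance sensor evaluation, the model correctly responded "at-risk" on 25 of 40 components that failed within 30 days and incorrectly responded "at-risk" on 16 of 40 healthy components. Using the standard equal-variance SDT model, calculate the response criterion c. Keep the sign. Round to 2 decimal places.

H = 25/40 = 0.6250
FA = 16/40 = 0.4000
Φ⁻¹(0.6250) = 0.319, Φ⁻¹(0.4000) = -0.253
c = −½·[z(H) + z(FA)] = −0.5 × (0.319 + (-0.253)) = -0.033

c = -0.03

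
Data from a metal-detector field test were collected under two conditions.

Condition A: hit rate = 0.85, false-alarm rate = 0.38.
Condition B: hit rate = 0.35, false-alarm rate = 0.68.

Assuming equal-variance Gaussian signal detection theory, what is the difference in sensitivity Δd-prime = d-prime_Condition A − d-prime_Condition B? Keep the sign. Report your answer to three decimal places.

Condition A: z(0.85) = 1.0364, z(0.38) = -0.3055, d' = 1.3419
Condition B: z(0.35) = -0.3853, z(0.68) = 0.4677, d' = -0.8530
Δd' = d'_Condition A − d'_Condition B = 1.3419 − (-0.8530) = 2.1949
Condition A has the higher sensitivity.

Δd-prime = 2.195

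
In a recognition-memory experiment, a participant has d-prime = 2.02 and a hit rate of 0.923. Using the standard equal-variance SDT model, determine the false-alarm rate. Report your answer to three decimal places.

false-alarm rate = 0.276

z(hit rate) = z(0.923) = 1.4255
z(FA) = z(H) − d' = 1.4255 − 2.02 = -0.5945
false-alarm rate = Φ(-0.5945) = 0.2761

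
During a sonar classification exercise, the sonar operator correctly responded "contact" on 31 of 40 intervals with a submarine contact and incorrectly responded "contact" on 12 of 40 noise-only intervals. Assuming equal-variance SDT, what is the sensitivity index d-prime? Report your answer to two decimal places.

d-prime = 1.28

H = 31/40 = 0.7750
FA = 12/40 = 0.3000
z(H) = z(0.7750) = 0.755
z(FA) = z(0.3000) = -0.524
d' = z(H) − z(FA) = 0.755 − (-0.524) = 1.279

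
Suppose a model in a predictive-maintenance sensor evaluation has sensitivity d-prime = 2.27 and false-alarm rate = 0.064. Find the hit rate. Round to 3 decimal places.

z(false-alarm rate) = z(0.064) = -1.5220
z(H) = z(FA) + d' = -1.5220 + 2.27 = 0.7480
hit rate = Φ(0.7480) = 0.7728

hit rate = 0.773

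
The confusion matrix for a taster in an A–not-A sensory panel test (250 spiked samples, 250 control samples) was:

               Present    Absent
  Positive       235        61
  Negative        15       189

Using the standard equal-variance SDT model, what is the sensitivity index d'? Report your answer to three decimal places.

H = 235/250 = 0.9400
FA = 61/250 = 0.2440
Φ⁻¹(0.9400) = 1.5548, Φ⁻¹(0.2440) = -0.6935
d' = z(H) − z(FA) = 1.5548 − (-0.6935) = 2.2483

d' = 2.248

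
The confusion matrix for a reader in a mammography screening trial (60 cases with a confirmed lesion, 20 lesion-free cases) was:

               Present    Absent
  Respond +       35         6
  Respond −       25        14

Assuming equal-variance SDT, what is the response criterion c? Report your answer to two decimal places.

c = 0.16

H = 35/60 = 0.5833
FA = 6/20 = 0.3000
z(H) = z(0.5833) = 0.2103
z(FA) = z(0.3000) = -0.5244
c = −½·[z(H) + z(FA)] = −0.5 × (0.2103 + (-0.5244)) = 0.15705
c > 0: the reader has a conservative response bias.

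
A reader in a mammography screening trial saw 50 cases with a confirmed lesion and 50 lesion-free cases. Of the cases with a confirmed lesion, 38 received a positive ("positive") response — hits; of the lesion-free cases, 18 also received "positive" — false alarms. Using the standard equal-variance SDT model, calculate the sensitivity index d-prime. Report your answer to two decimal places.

H = 38/50 = 0.7600
FA = 18/50 = 0.3600
z(H) = z(0.7600) = 0.706
z(FA) = z(0.3600) = -0.358
d' = z(H) − z(FA) = 0.706 − (-0.358) = 1.064

d-prime = 1.06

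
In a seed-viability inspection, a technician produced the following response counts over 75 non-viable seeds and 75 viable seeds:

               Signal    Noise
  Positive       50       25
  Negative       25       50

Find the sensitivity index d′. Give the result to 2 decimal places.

H = 50/75 = 0.6667
FA = 25/75 = 0.3333
z(H) = 0.431
z(FA) = -0.431
d' = z(H) − z(FA) = 0.431 − (-0.431) = 0.862

d′ = 0.86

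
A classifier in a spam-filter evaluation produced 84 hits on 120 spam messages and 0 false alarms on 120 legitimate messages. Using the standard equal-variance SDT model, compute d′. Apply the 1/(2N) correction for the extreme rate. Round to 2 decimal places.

d′ = 3.16

The false-alarm rate is 0/120 = 0, so apply the 1/(2N) correction: FA → 1/(2·120) = 0.00417.
z(H) = z(0.70000) = 0.524
z(FA) = z(0.00417) = -2.638
d' = 0.524 − (-2.638) = 3.162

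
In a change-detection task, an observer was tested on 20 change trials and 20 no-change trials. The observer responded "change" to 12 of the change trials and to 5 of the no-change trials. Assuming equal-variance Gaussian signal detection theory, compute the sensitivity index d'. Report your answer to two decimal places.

H = 12/20 = 0.6000
FA = 5/20 = 0.2500
Φ⁻¹(H) = 0.253
Φ⁻¹(FA) = -0.674
d' = z(H) − z(FA) = 0.253 − (-0.674) = 0.927

d' = 0.93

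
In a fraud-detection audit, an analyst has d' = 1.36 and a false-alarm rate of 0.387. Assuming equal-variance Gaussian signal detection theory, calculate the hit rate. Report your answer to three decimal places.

hit rate = 0.858

z(false-alarm rate) = z(0.387) = -0.2871
z(H) = z(FA) + d' = -0.2871 + 1.36 = 1.0729
hit rate = Φ(1.0729) = 0.8583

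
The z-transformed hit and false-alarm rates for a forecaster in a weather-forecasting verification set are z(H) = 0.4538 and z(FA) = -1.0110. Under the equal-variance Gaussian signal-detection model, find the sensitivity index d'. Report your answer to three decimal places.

d' = z(H) − z(FA) = 0.4538 − (-1.0110) = 1.4648

d' = 1.465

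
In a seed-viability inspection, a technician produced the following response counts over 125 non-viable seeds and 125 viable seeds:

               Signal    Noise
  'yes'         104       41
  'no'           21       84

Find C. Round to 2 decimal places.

C = -0.26

H = 104/125 = 0.8320
FA = 41/125 = 0.3280
Φ⁻¹(H) = Φ⁻¹(0.8320) = 0.962
Φ⁻¹(FA) = Φ⁻¹(0.3280) = -0.445
c = −½·[z(H) + z(FA)] = −0.5 × (0.962 + (-0.445)) = -0.2585
c < 0: the technician has a liberal response bias.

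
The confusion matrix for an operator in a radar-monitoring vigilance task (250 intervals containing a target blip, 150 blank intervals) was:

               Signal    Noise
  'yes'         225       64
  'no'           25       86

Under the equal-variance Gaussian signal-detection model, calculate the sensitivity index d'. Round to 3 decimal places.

H = 225/250 = 0.9000
FA = 64/150 = 0.4267
z(H) = 1.2816
z(FA) = -0.1848
d' = z(H) − z(FA) = 1.2816 − (-0.1848) = 1.4664

d' = 1.466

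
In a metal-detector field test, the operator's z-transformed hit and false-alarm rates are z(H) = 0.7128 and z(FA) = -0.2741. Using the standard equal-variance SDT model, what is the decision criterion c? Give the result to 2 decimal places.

c = −½·[z(H) + z(FA)] = −½·(0.7128 + (-0.2741)) = -0.21935

c = -0.22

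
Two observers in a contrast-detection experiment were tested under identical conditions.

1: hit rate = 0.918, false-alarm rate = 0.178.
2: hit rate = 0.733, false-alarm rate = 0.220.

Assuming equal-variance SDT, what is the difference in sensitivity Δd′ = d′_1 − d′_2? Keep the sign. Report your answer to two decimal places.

Δd′ = 0.92

1: z(0.918) = 1.392, z(0.178) = -0.923, d' = 2.315
2: z(0.733) = 0.622, z(0.220) = -0.772, d' = 1.394
Δd' = d'_1 − d'_2 = 2.315 − 1.394 = 0.921
1 has the higher sensitivity.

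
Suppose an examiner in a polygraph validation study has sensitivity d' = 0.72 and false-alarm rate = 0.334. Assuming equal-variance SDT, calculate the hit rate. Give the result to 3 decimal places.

hit rate = 0.615

z(false-alarm rate) = z(0.334) = -0.4289
z(H) = z(FA) + d' = -0.4289 + 0.72 = 0.2911
hit rate = Φ(0.2911) = 0.6145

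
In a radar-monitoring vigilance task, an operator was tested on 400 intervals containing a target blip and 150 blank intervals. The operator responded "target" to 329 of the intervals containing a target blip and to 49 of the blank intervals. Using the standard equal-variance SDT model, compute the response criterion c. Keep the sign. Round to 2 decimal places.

H = 329/400 = 0.8225
FA = 49/150 = 0.3267
Φ⁻¹(H) = Φ⁻¹(0.8225) = 0.9249
Φ⁻¹(FA) = Φ⁻¹(0.3267) = -0.4490
c = −½·[z(H) + z(FA)] = −0.5 × (0.9249 + (-0.4490)) = -0.23795
c < 0: the operator has a liberal response bias.

c = -0.24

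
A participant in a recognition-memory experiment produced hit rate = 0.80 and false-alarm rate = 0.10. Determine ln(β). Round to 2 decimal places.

z(H) = 0.842
z(FA) = -1.282
ln β = −½·[z(H)² − z(FA)²] = −0.5 × (0.709 − 1.644) = 0.4675

ln β = 0.47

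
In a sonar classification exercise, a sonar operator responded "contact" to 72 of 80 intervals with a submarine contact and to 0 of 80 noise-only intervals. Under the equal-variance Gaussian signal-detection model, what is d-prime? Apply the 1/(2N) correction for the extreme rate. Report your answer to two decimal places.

d-prime = 3.78

The false-alarm rate is 0/80 = 0, so apply the 1/(2N) correction: FA → 1/(2·80) = 0.00625.
z(H) = z(0.90000) = 1.282
z(FA) = z(0.00625) = -2.498
d' = 1.282 − (-2.498) = 3.780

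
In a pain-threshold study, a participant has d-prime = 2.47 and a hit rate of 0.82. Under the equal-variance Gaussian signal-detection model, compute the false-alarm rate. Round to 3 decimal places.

false-alarm rate = 0.060

z(hit rate) = z(0.82) = 0.9154
z(FA) = z(H) − d' = 0.9154 − 2.47 = -1.5546
false-alarm rate = Φ(-1.5546) = 0.0600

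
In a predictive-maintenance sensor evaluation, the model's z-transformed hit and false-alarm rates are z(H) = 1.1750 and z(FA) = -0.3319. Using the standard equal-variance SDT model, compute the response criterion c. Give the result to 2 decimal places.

c = −½·[z(H) + z(FA)] = −½·(1.1750 + (-0.3319)) = -0.42155

c = -0.42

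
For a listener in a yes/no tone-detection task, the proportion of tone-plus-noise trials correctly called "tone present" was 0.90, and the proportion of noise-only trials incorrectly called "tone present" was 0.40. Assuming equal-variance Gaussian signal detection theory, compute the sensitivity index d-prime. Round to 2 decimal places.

z(H) = 1.2816
z(FA) = -0.2533
d' = z(H) − z(FA) = 1.2816 − (-0.2533) = 1.5349

d-prime = 1.53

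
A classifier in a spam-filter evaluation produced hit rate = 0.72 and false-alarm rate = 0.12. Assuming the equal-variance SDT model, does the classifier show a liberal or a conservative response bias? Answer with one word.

conservative

z(H) = 0.583, z(FA) = -1.175
c = −½·(z(H) + z(FA)) = 0.296
c > 0 → conservative criterion (biased toward responding “no”).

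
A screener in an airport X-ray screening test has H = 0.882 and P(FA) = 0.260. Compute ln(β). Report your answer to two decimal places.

ln β = -0.50

z(H) = 1.185
z(FA) = -0.643
ln β = −½·[z(H)² − z(FA)²] = −0.5 × (1.404 − 0.413) = -0.4955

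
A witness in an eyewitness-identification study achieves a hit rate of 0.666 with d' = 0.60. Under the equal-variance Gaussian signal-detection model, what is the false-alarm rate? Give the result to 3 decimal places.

z(hit rate) = z(0.666) = 0.4289
z(FA) = z(H) − d' = 0.4289 − 0.60 = -0.1711
false-alarm rate = Φ(-0.1711) = 0.4321

false-alarm rate = 0.432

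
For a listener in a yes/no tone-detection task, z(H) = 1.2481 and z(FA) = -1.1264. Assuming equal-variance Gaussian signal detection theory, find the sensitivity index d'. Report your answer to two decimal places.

d' = z(H) − z(FA) = 1.2481 − (-1.1264) = 2.3745

d' = 2.37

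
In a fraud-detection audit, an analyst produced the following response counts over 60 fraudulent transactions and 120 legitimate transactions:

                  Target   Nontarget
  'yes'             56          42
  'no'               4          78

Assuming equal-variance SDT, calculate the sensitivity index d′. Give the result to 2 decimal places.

H = 56/60 = 0.9333
FA = 42/120 = 0.3500
Φ⁻¹(H) = 1.5008
Φ⁻¹(FA) = -0.3853
d' = z(H) − z(FA) = 1.5008 − (-0.3853) = 1.8861

d′ = 1.89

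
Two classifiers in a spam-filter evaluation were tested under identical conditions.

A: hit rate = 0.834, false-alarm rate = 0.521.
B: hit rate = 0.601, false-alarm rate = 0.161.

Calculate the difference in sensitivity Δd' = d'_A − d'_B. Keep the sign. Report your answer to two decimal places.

Δd' = -0.33

A: z(0.834) = 0.970, z(0.521) = 0.053, d' = 0.917
B: z(0.601) = 0.256, z(0.161) = -0.990, d' = 1.246
Δd' = d'_A − d'_B = 0.917 − 1.246 = -0.329
B has the higher sensitivity.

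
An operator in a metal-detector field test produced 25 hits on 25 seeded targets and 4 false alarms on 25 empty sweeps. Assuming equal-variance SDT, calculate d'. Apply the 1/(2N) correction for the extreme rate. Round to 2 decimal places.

d' = 3.05

The hit rate is 25/25 = 1, so apply the 1/(2N) correction: H → 1 − 1/(2·25) = 0.98000.
z(H) = z(0.98000) = 2.054
z(FA) = z(0.16000) = -0.994
d' = 2.054 − (-0.994) = 3.048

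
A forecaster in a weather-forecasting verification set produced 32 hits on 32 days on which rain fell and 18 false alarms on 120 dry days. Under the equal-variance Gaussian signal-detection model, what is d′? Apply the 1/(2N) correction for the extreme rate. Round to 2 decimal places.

The hit rate is 32/32 = 1, so apply the 1/(2N) correction: H → 1 − 1/(2·32) = 0.98438.
z(H) = z(0.98438) = 2.154
z(FA) = z(0.15000) = -1.036
d' = 2.154 − (-1.036) = 3.190

d′ = 3.19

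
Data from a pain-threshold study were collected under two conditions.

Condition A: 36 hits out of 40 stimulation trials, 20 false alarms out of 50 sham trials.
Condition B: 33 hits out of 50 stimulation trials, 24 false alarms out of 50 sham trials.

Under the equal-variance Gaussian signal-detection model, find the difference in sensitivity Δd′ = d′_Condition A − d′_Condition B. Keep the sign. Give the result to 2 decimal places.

Condition A: z(0.9000) = 1.282, z(0.4000) = -0.253, d' = 1.535
Condition B: z(0.6600) = 0.412, z(0.4800) = -0.050, d' = 0.462
Δd' = d'_Condition A − d'_Condition B = 1.535 − 0.462 = 1.073
Condition A has the higher sensitivity.

Δd′ = 1.07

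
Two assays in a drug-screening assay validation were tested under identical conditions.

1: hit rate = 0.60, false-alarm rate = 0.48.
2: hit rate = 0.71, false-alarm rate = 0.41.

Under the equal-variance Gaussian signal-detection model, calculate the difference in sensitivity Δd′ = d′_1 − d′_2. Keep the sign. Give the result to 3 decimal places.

Δd′ = -0.477

1: z(0.60) = 0.2533, z(0.48) = -0.0502, d' = 0.3035
2: z(0.71) = 0.5534, z(0.41) = -0.2275, d' = 0.7809
Δd' = d'_1 − d'_2 = 0.3035 − 0.7809 = -0.4774
2 has the higher sensitivity.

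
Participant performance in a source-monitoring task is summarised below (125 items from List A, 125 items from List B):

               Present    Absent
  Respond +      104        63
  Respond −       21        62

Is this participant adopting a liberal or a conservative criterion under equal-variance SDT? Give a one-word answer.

liberal

z(H) = 0.962, z(FA) = 0.010
c = −½·(z(H) + z(FA)) = -0.486
c < 0 → liberal criterion (biased toward responding “yes”).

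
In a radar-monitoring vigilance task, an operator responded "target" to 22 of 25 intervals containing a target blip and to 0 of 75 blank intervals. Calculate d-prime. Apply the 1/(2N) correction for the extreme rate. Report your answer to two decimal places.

d-prime = 3.65

The false-alarm rate is 0/75 = 0, so apply the 1/(2N) correction: FA → 1/(2·75) = 0.00667.
z(H) = z(0.88000) = 1.175
z(FA) = z(0.00667) = -2.475
d' = 1.175 − (-2.475) = 3.650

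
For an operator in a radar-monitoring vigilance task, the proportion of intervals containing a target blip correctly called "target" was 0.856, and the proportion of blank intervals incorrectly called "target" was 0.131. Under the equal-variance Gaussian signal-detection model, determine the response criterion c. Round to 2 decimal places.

z(0.856) = 1.0625, z(0.131) = -1.1217
c = −½·[z(H) + z(FA)] = −0.5 × (1.0625 + (-1.1217)) = 0.0296

c = 0.03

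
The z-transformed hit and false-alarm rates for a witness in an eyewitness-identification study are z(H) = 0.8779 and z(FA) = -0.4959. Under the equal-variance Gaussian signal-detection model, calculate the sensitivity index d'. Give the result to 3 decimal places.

d' = 1.374

d' = z(H) − z(FA) = 0.8779 − (-0.4959) = 1.3738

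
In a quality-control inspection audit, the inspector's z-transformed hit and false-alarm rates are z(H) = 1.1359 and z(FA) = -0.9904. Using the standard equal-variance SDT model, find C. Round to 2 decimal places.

c = −½·[z(H) + z(FA)] = −½·(1.1359 + (-0.9904)) = -0.07275
c < 0: the inspector has a liberal response bias.

C = -0.07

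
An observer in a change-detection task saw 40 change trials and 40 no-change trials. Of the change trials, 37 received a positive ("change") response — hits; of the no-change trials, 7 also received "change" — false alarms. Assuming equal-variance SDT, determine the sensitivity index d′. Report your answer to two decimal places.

d′ = 2.37

H = 37/40 = 0.9250
FA = 7/40 = 0.1750
z(H) = z(0.9250) = 1.4395
z(FA) = z(0.1750) = -0.9346
d' = z(H) − z(FA) = 1.4395 − (-0.9346) = 2.3741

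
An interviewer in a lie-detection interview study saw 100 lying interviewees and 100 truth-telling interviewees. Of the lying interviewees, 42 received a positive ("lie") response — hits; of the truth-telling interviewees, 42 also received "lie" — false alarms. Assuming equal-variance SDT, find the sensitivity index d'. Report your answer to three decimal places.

H = 42/100 = 0.4200
FA = 42/100 = 0.4200
z(0.4200) = -0.2019, z(0.4200) = -0.2019
d' = z(H) − z(FA) = -0.2019 − (-0.2019) = 0.0000

d' = 0.000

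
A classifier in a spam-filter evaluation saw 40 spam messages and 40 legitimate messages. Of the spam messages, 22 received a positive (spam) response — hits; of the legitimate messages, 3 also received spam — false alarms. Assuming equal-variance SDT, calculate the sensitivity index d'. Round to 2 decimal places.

d' = 1.57

H = 22/40 = 0.5500
FA = 3/40 = 0.0750
z(0.5500) = 0.126, z(0.0750) = -1.440
d' = z(H) − z(FA) = 0.126 − (-1.440) = 1.566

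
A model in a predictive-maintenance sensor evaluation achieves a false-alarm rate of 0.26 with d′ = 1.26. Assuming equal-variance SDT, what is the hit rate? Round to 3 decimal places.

hit rate = 0.731

z(false-alarm rate) = z(0.26) = -0.6433
z(H) = z(FA) + d' = -0.6433 + 1.26 = 0.6167
hit rate = Φ(0.6167) = 0.7313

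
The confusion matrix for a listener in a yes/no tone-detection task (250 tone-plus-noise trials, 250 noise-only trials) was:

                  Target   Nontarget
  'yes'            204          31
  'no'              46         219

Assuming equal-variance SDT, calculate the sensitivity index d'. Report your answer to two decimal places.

H = 204/250 = 0.8160
FA = 31/250 = 0.1240
z(0.8160) = 0.900, z(0.1240) = -1.155
d' = z(H) − z(FA) = 0.900 − (-1.155) = 2.055

d' = 2.06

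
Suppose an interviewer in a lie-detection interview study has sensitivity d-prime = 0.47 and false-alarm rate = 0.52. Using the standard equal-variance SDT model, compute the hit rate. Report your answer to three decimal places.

hit rate = 0.699

z(false-alarm rate) = z(0.52) = 0.0502
z(H) = z(FA) + d' = 0.0502 + 0.47 = 0.5202
hit rate = Φ(0.5202) = 0.6985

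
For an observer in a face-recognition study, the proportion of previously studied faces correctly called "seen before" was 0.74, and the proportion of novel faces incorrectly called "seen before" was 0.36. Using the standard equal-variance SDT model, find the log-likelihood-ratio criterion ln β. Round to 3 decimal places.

ln β = -0.143

Φ⁻¹(H) = Φ⁻¹(0.74) = 0.6433
Φ⁻¹(FA) = Φ⁻¹(0.36) = -0.3585
ln β = −½·[z(H)² − z(FA)²] = −0.5 × (0.4138 − 0.1285) = -0.14265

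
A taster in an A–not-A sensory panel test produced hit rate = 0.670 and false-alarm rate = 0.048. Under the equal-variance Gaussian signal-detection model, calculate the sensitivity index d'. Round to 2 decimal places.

z(H) = 0.4399
z(FA) = -1.6646
d' = z(H) − z(FA) = 0.4399 − (-1.6646) = 2.1045

d' = 2.10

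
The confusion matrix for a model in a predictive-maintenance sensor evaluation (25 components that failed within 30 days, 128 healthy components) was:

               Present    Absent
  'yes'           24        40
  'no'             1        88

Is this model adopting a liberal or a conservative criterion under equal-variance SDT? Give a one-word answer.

z(H) = 1.751, z(FA) = -0.489
c = −½·(z(H) + z(FA)) = -0.631
c < 0 → liberal criterion (biased toward responding “yes”).

liberal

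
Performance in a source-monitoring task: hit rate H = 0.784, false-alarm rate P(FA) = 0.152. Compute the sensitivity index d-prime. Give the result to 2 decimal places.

d-prime = 1.81

z(0.784) = 0.7858, z(0.152) = -1.0279
d' = z(H) − z(FA) = 0.7858 − (-1.0279) = 1.8137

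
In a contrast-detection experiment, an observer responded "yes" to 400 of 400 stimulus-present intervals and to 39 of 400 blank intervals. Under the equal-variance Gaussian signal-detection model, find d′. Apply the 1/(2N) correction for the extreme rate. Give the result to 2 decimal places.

d′ = 4.32

The hit rate is 400/400 = 1, so apply the 1/(2N) correction: H → 1 − 1/(2·400) = 0.99875.
z(H) = z(0.99875) = 3.023
z(FA) = z(0.09750) = -1.296
d' = 3.023 − (-1.296) = 4.319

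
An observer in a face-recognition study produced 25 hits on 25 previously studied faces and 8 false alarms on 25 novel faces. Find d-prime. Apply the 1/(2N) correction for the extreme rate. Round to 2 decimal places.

The hit rate is 25/25 = 1, so apply the 1/(2N) correction: H → 1 − 1/(2·25) = 0.98000.
z(H) = z(0.98000) = 2.054
z(FA) = z(0.32000) = -0.468
d' = 2.054 − (-0.468) = 2.522

d-prime = 2.52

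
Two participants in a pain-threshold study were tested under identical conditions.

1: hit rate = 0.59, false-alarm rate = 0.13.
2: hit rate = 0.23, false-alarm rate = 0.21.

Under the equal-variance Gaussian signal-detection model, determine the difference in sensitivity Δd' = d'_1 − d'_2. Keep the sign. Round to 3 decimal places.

1: z(0.59) = 0.2275, z(0.13) = -1.1264, d' = 1.3539
2: z(0.23) = -0.7388, z(0.21) = -0.8064, d' = 0.0676
Δd' = d'_1 − d'_2 = 1.3539 − 0.0676 = 1.2863
1 has the higher sensitivity.

Δd' = 1.286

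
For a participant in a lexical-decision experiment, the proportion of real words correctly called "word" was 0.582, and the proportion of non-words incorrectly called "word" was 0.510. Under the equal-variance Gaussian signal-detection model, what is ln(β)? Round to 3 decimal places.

z(H) = z(0.582) = 0.2070
z(FA) = z(0.510) = 0.0251
ln β = −½·[z(H)² − z(FA)²] = −0.5 × (0.0428 − 0.0006) = -0.0211

ln β = -0.021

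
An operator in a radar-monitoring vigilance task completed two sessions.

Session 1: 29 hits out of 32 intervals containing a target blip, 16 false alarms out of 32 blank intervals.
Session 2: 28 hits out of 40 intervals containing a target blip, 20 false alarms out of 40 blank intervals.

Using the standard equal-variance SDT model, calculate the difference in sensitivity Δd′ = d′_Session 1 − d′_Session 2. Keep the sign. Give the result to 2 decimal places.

Session 1: z(0.9062) = 1.318, z(0.5000) = 0.000, d' = 1.318
Session 2: z(0.7000) = 0.524, z(0.5000) = 0.000, d' = 0.524
Δd' = d'_Session 1 − d'_Session 2 = 1.318 − 0.524 = 0.794
Session 1 has the higher sensitivity.

Δd′ = 0.79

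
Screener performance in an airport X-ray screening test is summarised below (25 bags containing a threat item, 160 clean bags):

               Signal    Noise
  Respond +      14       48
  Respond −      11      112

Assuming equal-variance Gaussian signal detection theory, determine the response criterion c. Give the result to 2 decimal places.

c = 0.19

H = 14/25 = 0.5600
FA = 48/160 = 0.3000
z(H) = 0.1510
z(FA) = -0.5244
c = −½·[z(H) + z(FA)] = −0.5 × (0.1510 + (-0.5244)) = 0.1867
c > 0: the screener has a conservative response bias.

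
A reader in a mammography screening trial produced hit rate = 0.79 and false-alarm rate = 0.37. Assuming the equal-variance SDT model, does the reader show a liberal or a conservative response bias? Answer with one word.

liberal

z(H) = 0.806, z(FA) = -0.332
c = −½·(z(H) + z(FA)) = -0.237
c < 0 → liberal criterion (biased toward responding “yes”).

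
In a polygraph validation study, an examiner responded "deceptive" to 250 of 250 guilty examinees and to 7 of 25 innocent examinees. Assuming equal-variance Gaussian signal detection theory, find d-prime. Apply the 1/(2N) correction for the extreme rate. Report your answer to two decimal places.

The hit rate is 250/250 = 1, so apply the 1/(2N) correction: H → 1 − 1/(2·250) = 0.99800.
z(H) = z(0.99800) = 2.878
z(FA) = z(0.28000) = -0.583
d' = 2.878 − (-0.583) = 3.461

d-prime = 3.46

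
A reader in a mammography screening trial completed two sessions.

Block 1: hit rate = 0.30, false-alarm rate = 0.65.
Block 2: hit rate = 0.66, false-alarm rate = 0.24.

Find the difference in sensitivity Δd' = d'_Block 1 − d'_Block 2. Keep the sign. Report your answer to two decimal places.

Block 1: z(0.30) = -0.524, z(0.65) = 0.385, d' = -0.909
Block 2: z(0.66) = 0.412, z(0.24) = -0.706, d' = 1.118
Δd' = d'_Block 1 − d'_Block 2 = -0.909 − 1.118 = -2.027
Block 2 has the higher sensitivity.

Δd' = -2.03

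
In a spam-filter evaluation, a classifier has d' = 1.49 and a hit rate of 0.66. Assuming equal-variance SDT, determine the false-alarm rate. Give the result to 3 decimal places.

false-alarm rate = 0.141

z(hit rate) = z(0.66) = 0.4125
z(FA) = z(H) − d' = 0.4125 − 1.49 = -1.0775
false-alarm rate = Φ(-1.0775) = 0.1406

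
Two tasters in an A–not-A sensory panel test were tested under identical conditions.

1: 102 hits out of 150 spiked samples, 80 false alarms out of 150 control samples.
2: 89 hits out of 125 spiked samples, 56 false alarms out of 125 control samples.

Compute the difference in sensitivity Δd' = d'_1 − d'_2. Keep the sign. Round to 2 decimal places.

1: z(0.6800) = 0.468, z(0.5333) = 0.084, d' = 0.384
2: z(0.7120) = 0.559, z(0.4480) = -0.131, d' = 0.690
Δd' = d'_1 − d'_2 = 0.384 − 0.690 = -0.306
2 has the higher sensitivity.

Δd' = -0.31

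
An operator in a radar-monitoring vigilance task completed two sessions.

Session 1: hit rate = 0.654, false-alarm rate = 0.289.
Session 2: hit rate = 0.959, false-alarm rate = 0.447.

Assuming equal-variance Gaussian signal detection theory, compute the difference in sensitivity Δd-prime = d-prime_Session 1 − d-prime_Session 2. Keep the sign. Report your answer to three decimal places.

Session 1: z(0.654) = 0.3961, z(0.289) = -0.5563, d' = 0.9524
Session 2: z(0.959) = 1.7392, z(0.447) = -0.1332, d' = 1.8724
Δd' = d'_Session 1 − d'_Session 2 = 0.9524 − 1.8724 = -0.9200
Session 2 has the higher sensitivity.

Δd-prime = -0.920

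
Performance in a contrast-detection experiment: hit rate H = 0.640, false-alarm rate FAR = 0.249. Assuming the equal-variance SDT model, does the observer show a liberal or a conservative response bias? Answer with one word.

conservative

z(H) = 0.358, z(FA) = -0.678
c = −½·(z(H) + z(FA)) = 0.160
c > 0 → conservative criterion (biased toward responding “no”).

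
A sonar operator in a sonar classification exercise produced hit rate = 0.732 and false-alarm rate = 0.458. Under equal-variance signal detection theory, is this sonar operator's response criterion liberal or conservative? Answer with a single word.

liberal

z(H) = 0.619, z(FA) = -0.105
c = −½·(z(H) + z(FA)) = -0.257
c < 0 → liberal criterion (biased toward responding “yes”).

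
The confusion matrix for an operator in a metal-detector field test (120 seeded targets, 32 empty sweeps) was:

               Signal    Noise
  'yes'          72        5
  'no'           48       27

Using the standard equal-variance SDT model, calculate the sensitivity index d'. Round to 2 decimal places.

H = 72/120 = 0.6000
FA = 5/32 = 0.1562
z(H) = z(0.6000) = 0.2533
z(FA) = z(0.1562) = -1.0102
d' = z(H) − z(FA) = 0.2533 − (-1.0102) = 1.2635

d' = 1.26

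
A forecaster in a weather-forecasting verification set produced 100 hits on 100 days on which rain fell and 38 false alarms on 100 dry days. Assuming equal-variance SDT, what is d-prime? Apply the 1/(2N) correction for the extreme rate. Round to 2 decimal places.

The hit rate is 100/100 = 1, so apply the 1/(2N) correction: H → 1 − 1/(2·100) = 0.99500.
z(H) = z(0.99500) = 2.576
z(FA) = z(0.38000) = -0.305
d' = 2.576 − (-0.305) = 2.881

d-prime = 2.88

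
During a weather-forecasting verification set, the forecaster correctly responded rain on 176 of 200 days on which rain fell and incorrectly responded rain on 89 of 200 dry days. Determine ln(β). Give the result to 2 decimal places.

ln β = -0.68

H = 176/200 = 0.8800
FA = 89/200 = 0.4450
z(H) = z(0.8800) = 1.175
z(FA) = z(0.4450) = -0.138
ln β = −½·[z(H)² − z(FA)²] = −0.5 × (1.381 − 0.019) = -0.681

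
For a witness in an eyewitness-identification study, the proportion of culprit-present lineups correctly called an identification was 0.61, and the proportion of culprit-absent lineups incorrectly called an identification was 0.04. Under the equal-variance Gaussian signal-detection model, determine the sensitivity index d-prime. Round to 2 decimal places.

d-prime = 2.03

Φ⁻¹(0.61) = 0.279, Φ⁻¹(0.04) = -1.751
d' = z(H) − z(FA) = 0.279 − (-1.751) = 2.030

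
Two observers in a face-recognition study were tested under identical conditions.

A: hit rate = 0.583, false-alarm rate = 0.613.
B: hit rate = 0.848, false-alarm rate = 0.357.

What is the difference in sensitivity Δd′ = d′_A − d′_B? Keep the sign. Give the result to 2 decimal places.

A: z(0.583) = 0.210, z(0.613) = 0.287, d' = -0.077
B: z(0.848) = 1.028, z(0.357) = -0.366, d' = 1.394
Δd' = d'_A − d'_B = -0.077 − 1.394 = -1.471
B has the higher sensitivity.

Δd′ = -1.47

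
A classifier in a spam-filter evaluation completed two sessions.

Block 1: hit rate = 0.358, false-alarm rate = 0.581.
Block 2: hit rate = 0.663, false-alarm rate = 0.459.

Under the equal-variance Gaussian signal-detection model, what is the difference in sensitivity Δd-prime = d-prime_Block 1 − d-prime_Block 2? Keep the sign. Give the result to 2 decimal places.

Δd-prime = -1.09

Block 1: z(0.358) = -0.364, z(0.581) = 0.204, d' = -0.568
Block 2: z(0.663) = 0.421, z(0.459) = -0.103, d' = 0.524
Δd' = d'_Block 1 − d'_Block 2 = -0.568 − 0.524 = -1.092
Block 2 has the higher sensitivity.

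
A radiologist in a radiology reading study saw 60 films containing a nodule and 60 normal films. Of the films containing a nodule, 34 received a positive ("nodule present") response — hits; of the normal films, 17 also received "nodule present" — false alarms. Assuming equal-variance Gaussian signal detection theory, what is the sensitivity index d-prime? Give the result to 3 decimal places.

d-prime = 0.741

H = 34/60 = 0.5667
FA = 17/60 = 0.2833
Φ⁻¹(H) = Φ⁻¹(0.5667) = 0.1680
Φ⁻¹(FA) = Φ⁻¹(0.2833) = -0.5731
d' = z(H) − z(FA) = 0.1680 − (-0.5731) = 0.7411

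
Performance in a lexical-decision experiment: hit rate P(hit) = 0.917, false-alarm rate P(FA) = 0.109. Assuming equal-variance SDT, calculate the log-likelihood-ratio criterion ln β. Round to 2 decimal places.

ln β = -0.20

z(0.917) = 1.385, z(0.109) = -1.232
ln β = −½·[z(H)² − z(FA)²] = −0.5 × (1.918 − 1.518) = -0.200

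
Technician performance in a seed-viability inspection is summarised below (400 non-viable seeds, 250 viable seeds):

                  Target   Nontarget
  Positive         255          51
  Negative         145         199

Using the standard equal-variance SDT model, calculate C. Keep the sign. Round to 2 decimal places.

C = 0.24

H = 255/400 = 0.6375
FA = 51/250 = 0.2040
z(H) = z(0.6375) = 0.352
z(FA) = z(0.2040) = -0.827
c = −½·[z(H) + z(FA)] = −0.5 × (0.352 + (-0.827)) = 0.2375
c > 0: the technician has a conservative response bias.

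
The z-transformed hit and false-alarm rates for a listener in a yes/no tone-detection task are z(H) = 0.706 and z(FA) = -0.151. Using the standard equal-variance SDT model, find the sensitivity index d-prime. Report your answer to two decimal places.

d-prime = 0.86

d' = z(H) − z(FA) = 0.706 − (-0.151) = 0.857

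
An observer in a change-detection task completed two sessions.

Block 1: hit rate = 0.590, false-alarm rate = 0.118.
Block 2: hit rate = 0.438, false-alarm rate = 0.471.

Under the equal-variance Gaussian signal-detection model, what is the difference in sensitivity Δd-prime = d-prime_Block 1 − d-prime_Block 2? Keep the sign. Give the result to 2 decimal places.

Block 1: z(0.590) = 0.228, z(0.118) = -1.185, d' = 1.413
Block 2: z(0.438) = -0.156, z(0.471) = -0.073, d' = -0.083
Δd' = d'_Block 1 − d'_Block 2 = 1.413 − (-0.083) = 1.496
Block 1 has the higher sensitivity.

Δd-prime = 1.50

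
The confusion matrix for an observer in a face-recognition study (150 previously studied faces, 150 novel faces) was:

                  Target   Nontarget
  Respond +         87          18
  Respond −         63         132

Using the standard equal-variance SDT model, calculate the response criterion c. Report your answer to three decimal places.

c = 0.487

H = 87/150 = 0.5800
FA = 18/150 = 0.1200
z(H) = z(0.5800) = 0.2019
z(FA) = z(0.1200) = -1.1750
c = −½·[z(H) + z(FA)] = −0.5 × (0.2019 + (-1.1750)) = 0.48655
c > 0: the observer has a conservative response bias.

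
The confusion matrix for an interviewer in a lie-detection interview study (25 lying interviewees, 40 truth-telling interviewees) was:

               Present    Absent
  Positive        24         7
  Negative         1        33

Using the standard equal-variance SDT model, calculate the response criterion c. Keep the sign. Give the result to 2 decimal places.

H = 24/25 = 0.9600
FA = 7/40 = 0.1750
z(0.9600) = 1.7507, z(0.1750) = -0.9346
c = −½·[z(H) + z(FA)] = −0.5 × (1.7507 + (-0.9346)) = -0.40805
c < 0: the interviewer has a liberal response bias.

c = -0.41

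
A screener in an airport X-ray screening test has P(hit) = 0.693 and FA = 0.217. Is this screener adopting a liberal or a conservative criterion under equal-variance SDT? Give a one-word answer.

conservative

z(H) = 0.504, z(FA) = -0.782
c = −½·(z(H) + z(FA)) = 0.139
c > 0 → conservative criterion (biased toward responding “no”).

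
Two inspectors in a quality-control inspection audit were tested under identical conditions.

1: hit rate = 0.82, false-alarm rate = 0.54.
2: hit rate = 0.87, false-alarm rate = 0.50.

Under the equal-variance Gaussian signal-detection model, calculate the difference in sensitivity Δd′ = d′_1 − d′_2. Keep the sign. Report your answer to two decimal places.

1: z(0.82) = 0.915, z(0.54) = 0.100, d' = 0.815
2: z(0.87) = 1.126, z(0.50) = 0.000, d' = 1.126
Δd' = d'_1 − d'_2 = 0.815 − 1.126 = -0.311
2 has the higher sensitivity.

Δd′ = -0.31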